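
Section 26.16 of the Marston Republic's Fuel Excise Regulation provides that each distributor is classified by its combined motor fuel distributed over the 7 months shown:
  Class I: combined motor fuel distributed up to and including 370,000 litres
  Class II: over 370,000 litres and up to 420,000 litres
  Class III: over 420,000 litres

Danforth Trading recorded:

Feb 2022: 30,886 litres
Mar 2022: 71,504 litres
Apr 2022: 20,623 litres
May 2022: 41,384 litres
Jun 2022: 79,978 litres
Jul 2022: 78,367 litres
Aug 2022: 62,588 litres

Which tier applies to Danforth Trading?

Combined motor fuel distributed: 30,886 litres + 71,504 litres + 20,623 litres + 41,384 litres + 79,978 litres + 78,367 litres + 62,588 litres = 385,330 litres.
370,000 litres < 385,330 litres ≤ 420,000 litres, so Class II applies.

Class II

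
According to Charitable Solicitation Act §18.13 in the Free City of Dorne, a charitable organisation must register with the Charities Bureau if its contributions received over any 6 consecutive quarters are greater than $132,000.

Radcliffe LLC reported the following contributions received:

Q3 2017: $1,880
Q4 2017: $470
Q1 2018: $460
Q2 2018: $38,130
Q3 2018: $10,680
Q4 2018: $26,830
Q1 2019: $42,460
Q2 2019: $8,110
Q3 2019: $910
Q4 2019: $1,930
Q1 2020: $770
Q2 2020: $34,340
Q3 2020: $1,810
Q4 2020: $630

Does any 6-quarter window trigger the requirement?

Q3 2017–Q4 2018: $1,880 + $470 + $460 + $38,130 + $10,680 + $26,830 = $78,450 (under)
Q4 2017–Q1 2019: $470 + $460 + $38,130 + $10,680 + $26,830 + $42,460 = $119,030 (under)
Q1 2018–Q2 2019: $460 + $38,130 + $10,680 + $26,830 + $42,460 + $8,110 = $126,670 (under)
Q2 2018–Q3 2019: $38,130 + $10,680 + $26,830 + $42,460 + $8,110 + $910 = $127,120 (under)
Q3 2018–Q4 2019: $10,680 + $26,830 + $42,460 + $8,110 + $910 + $1,930 = $90,920 (under)
Q4 2018–Q1 2020: $26,830 + $42,460 + $8,110 + $910 + $1,930 + $770 = $81,010 (under)
Q1 2019–Q2 2020: $42,460 + $8,110 + $910 + $1,930 + $770 + $34,340 = $88,520 (under)
Q2 2019–Q3 2020: $8,110 + $910 + $1,930 + $770 + $34,340 + $1,810 = $47,870 (under)
Q3 2019–Q4 2020: $910 + $1,930 + $770 + $34,340 + $1,810 + $630 = $40,390 (under)
No window exceeds $132,000.

No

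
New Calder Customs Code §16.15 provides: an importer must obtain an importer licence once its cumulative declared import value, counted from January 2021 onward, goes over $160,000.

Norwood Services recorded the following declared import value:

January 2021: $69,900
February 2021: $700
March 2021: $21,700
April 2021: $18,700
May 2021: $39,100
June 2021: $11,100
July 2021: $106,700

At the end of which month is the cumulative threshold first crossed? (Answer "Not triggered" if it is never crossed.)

June 2021

Through January 2021: $69,900
Through February 2021: $70,600
Through March 2021: $92,300
Through April 2021: $111,000
Through May 2021: $150,100
Through June 2021: $161,200 ← exceeds threshold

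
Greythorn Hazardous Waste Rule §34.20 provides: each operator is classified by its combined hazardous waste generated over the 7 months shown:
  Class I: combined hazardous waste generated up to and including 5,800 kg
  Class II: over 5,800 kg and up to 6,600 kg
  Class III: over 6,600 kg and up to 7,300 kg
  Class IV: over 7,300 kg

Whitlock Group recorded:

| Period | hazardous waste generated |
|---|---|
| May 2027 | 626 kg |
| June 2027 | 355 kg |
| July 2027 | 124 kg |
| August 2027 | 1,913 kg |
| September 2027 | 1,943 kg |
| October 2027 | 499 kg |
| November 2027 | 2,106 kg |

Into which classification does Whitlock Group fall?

Class IV

Combined hazardous waste generated: 626 kg + 355 kg + 124 kg + 1,913 kg + 1,943 kg + 499 kg + 2,106 kg = 7,566 kg.
7,566 kg > 7,300 kg, so Class IV applies.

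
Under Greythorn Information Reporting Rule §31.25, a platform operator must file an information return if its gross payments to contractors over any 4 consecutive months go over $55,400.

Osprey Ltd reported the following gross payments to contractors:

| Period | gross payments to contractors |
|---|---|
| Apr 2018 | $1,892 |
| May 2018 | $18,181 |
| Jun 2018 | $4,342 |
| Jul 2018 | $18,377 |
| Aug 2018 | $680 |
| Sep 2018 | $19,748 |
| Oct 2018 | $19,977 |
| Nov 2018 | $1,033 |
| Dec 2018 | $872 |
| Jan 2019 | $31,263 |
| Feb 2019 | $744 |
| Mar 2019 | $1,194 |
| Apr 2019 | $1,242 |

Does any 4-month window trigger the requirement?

Apr 2018–Jul 2018: $1,892 + $18,181 + $4,342 + $18,377 = $42,792 (under)
May 2018–Aug 2018: $18,181 + $4,342 + $18,377 + $680 = $41,580 (under)
Jun 2018–Sep 2018: $4,342 + $18,377 + $680 + $19,748 = $43,147 (under)
Jul 2018–Oct 2018: $18,377 + $680 + $19,748 + $19,977 = $58,782 (over)
Aug 2018–Nov 2018: $680 + $19,748 + $19,977 + $1,033 = $41,438 (under)
Sep 2018–Dec 2018: $19,748 + $19,977 + $1,033 + $872 = $41,630 (under)
Oct 2018–Jan 2019: $19,977 + $1,033 + $872 + $31,263 = $53,145 (under)
Nov 2018–Feb 2019: $1,033 + $872 + $31,263 + $744 = $33,912 (under)
Dec 2018–Mar 2019: $872 + $31,263 + $744 + $1,194 = $34,073 (under)
Jan 2019–Apr 2019: $31,263 + $744 + $1,194 + $1,242 = $34,443 (under)
At least one window exceeds $55,400.

Yes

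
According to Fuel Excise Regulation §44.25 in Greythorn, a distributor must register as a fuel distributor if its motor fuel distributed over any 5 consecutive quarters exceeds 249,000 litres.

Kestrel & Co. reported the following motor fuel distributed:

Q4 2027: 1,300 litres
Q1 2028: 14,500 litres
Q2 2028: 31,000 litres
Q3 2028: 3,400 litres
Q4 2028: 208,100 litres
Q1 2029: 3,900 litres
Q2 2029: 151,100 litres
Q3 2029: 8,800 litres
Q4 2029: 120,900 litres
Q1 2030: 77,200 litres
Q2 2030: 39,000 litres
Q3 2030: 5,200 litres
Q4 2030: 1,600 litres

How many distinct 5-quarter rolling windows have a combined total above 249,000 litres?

Q4 2027–Q4 2028: 1,300 litres + 14,500 litres + 31,000 litres + 3,400 litres + 208,100 litres = 258,300 litres (over)
Q1 2028–Q1 2029: 14,500 litres + 31,000 litres + 3,400 litres + 208,100 litres + 3,900 litres = 260,900 litres (over)
Q2 2028–Q2 2029: 31,000 litres + 3,400 litres + 208,100 litres + 3,900 litres + 151,100 litres = 397,500 litres (over)
Q3 2028–Q3 2029: 3,400 litres + 208,100 litres + 3,900 litres + 151,100 litres + 8,800 litres = 375,300 litres (over)
Q4 2028–Q4 2029: 208,100 litres + 3,900 litres + 151,100 litres + 8,800 litres + 120,900 litres = 492,800 litres (over)
Q1 2029–Q1 2030: 3,900 litres + 151,100 litres + 8,800 litres + 120,900 litres + 77,200 litres = 361,900 litres (over)
Q2 2029–Q2 2030: 151,100 litres + 8,800 litres + 120,900 litres + 77,200 litres + 39,000 litres = 397,000 litres (over)
Q3 2029–Q3 2030: 8,800 litres + 120,900 litres + 77,200 litres + 39,000 litres + 5,200 litres = 251,100 litres (over)
Q4 2029–Q4 2030: 120,900 litres + 77,200 litres + 39,000 litres + 5,200 litres + 1,600 litres = 243,900 litres (under)
8 windows exceed the threshold.

8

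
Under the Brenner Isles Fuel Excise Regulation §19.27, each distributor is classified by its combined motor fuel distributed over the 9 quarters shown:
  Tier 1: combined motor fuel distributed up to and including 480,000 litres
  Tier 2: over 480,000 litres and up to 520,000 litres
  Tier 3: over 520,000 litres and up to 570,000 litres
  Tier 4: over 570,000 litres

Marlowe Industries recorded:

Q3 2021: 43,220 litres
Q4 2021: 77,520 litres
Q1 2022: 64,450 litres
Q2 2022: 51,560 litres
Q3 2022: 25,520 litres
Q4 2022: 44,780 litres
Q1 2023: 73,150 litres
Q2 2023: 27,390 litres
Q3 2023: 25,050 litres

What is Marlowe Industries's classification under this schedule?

Combined motor fuel distributed: 43,220 litres + 77,520 litres + 64,450 litres + 51,560 litres + 25,520 litres + 44,780 litres + 73,150 litres + 27,390 litres + 25,050 litres = 432,640 litres.
432,640 litres ≤ 480,000 litres, so Tier 1 applies.

Tier 1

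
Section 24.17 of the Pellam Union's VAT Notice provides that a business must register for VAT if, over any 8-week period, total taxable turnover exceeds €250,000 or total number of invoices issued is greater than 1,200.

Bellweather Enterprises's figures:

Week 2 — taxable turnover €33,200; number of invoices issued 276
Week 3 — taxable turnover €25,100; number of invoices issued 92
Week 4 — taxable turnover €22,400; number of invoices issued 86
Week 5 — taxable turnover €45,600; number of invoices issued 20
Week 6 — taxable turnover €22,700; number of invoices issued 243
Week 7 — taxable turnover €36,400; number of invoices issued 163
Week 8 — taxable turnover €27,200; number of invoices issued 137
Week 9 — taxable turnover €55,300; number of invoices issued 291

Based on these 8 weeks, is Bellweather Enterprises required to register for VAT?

Yes

Total taxable turnover: €33,200 + €25,100 + €22,400 + €45,600 + €22,700 + €36,400 + €27,200 + €55,300 = €267,900 (> €250,000).
Total number of invoices issued: 276 + 92 + 86 + 20 + 243 + 163 + 137 + 291 = 1,308 (> 1,200).
The test is 'or': at least one threshold is exceeded.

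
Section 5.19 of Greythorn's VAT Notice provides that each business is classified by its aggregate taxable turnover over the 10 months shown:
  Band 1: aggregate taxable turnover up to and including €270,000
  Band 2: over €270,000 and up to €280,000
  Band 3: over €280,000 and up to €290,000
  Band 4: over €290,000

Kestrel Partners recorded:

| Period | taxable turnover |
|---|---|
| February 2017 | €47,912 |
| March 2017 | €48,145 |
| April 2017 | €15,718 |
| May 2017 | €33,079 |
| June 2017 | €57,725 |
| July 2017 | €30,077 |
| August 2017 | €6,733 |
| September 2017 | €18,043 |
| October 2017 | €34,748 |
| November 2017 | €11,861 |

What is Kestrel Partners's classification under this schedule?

Band 4

Aggregate taxable turnover: €47,912 + €48,145 + €15,718 + €33,079 + €57,725 + €30,077 + €6,733 + €18,043 + €34,748 + €11,861 = €304,041.
€304,041 > €290,000, so Band 4 applies.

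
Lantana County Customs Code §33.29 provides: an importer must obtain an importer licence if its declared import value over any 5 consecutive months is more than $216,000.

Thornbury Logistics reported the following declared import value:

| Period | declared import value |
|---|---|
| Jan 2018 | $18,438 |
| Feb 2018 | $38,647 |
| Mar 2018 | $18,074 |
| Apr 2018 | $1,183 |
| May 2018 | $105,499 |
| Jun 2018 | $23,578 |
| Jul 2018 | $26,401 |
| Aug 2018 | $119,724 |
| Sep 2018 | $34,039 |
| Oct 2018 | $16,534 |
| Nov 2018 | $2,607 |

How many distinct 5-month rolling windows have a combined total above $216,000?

3

Jan 2018–May 2018: $18,438 + $38,647 + $18,074 + $1,183 + $105,499 = $181,841 (under)
Feb 2018–Jun 2018: $38,647 + $18,074 + $1,183 + $105,499 + $23,578 = $186,981 (under)
Mar 2018–Jul 2018: $18,074 + $1,183 + $105,499 + $23,578 + $26,401 = $174,735 (under)
Apr 2018–Aug 2018: $1,183 + $105,499 + $23,578 + $26,401 + $119,724 = $276,385 (over)
May 2018–Sep 2018: $105,499 + $23,578 + $26,401 + $119,724 + $34,039 = $309,241 (over)
Jun 2018–Oct 2018: $23,578 + $26,401 + $119,724 + $34,039 + $16,534 = $220,276 (over)
Jul 2018–Nov 2018: $26,401 + $119,724 + $34,039 + $16,534 + $2,607 = $199,305 (under)
3 windows exceed the threshold.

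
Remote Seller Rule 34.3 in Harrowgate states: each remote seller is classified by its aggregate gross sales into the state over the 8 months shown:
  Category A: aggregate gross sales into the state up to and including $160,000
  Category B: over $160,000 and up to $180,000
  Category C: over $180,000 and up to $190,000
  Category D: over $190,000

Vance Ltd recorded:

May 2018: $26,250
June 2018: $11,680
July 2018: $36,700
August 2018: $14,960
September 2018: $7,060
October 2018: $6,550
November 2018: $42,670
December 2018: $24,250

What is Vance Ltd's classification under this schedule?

Aggregate gross sales into the state: $26,250 + $11,680 + $36,700 + $14,960 + $7,060 + $6,550 + $42,670 + $24,250 = $170,120.
$160,000 < $170,120 ≤ $180,000, so Category B applies.

Category B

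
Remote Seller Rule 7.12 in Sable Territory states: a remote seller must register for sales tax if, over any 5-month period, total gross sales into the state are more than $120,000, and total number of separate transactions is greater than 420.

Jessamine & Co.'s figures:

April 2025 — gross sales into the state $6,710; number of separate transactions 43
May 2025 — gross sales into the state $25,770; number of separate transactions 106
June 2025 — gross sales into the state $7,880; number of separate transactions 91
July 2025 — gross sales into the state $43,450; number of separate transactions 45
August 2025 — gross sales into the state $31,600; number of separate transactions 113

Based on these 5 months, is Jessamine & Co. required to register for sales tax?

Total gross sales into the state: $6,710 + $25,770 + $7,880 + $43,450 + $31,600 = $115,410 (≤ $120,000).
Total number of separate transactions: 43 + 106 + 91 + 45 + 113 = 398 (≤ 420).
The test is 'and': the rule requires both, and at least one is not exceeded.

No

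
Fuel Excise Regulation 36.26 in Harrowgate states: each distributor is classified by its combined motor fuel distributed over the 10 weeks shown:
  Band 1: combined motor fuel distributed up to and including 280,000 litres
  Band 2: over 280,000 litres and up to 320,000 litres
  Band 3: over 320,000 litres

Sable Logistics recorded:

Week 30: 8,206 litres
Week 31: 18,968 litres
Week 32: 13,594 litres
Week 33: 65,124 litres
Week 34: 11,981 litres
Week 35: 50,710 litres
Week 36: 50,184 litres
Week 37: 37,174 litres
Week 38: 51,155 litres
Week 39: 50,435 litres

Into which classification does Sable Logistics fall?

Band 3

Combined motor fuel distributed: 8,206 litres + 18,968 litres + 13,594 litres + 65,124 litres + 11,981 litres + 50,710 litres + 50,184 litres + 37,174 litres + 51,155 litres + 50,435 litres = 357,531 litres.
357,531 litres > 320,000 litres, so Band 3 applies.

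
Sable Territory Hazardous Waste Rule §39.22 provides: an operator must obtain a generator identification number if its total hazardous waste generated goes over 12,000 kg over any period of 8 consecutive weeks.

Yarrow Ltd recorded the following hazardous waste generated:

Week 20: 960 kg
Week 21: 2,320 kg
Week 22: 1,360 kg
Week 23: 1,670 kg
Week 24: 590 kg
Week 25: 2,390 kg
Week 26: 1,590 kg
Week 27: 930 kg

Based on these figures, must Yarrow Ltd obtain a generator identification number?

No

Total hazardous waste generated: 960 kg + 2,320 kg + 1,360 kg + 1,670 kg + 590 kg + 2,390 kg + 1,590 kg + 930 kg = 11,810 kg.
11,810 kg ≤ 12,000 kg, so the threshold is not exceeded.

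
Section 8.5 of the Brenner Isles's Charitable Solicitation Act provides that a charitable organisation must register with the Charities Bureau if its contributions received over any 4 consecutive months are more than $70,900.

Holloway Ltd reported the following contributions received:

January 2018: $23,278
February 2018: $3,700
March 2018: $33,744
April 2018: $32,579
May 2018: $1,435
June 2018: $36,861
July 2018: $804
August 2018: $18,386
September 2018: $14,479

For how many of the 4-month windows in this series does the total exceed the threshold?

4

January 2018–April 2018: $23,278 + $3,700 + $33,744 + $32,579 = $93,301 (over)
February 2018–May 2018: $3,700 + $33,744 + $32,579 + $1,435 = $71,458 (over)
March 2018–June 2018: $33,744 + $32,579 + $1,435 + $36,861 = $104,619 (over)
April 2018–July 2018: $32,579 + $1,435 + $36,861 + $804 = $71,679 (over)
May 2018–August 2018: $1,435 + $36,861 + $804 + $18,386 = $57,486 (under)
June 2018–September 2018: $36,861 + $804 + $18,386 + $14,479 = $70,530 (under)
4 windows exceed the threshold.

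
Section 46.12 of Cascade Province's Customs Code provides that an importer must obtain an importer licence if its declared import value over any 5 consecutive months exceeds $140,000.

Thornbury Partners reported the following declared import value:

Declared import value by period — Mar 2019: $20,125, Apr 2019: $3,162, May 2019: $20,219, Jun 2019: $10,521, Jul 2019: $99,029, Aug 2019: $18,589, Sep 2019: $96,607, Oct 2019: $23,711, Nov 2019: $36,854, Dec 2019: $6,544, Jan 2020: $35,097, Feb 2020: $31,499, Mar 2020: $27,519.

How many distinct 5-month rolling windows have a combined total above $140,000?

7

Mar 2019–Jul 2019: $20,125 + $3,162 + $20,219 + $10,521 + $99,029 = $153,056 (over)
Apr 2019–Aug 2019: $3,162 + $20,219 + $10,521 + $99,029 + $18,589 = $151,520 (over)
May 2019–Sep 2019: $20,219 + $10,521 + $99,029 + $18,589 + $96,607 = $244,965 (over)
Jun 2019–Oct 2019: $10,521 + $99,029 + $18,589 + $96,607 + $23,711 = $248,457 (over)
Jul 2019–Nov 2019: $99,029 + $18,589 + $96,607 + $23,711 + $36,854 = $274,790 (over)
Aug 2019–Dec 2019: $18,589 + $96,607 + $23,711 + $36,854 + $6,544 = $182,305 (over)
Sep 2019–Jan 2020: $96,607 + $23,711 + $36,854 + $6,544 + $35,097 = $198,813 (over)
Oct 2019–Feb 2020: $23,711 + $36,854 + $6,544 + $35,097 + $31,499 = $133,705 (under)
Nov 2019–Mar 2020: $36,854 + $6,544 + $35,097 + $31,499 + $27,519 = $137,513 (under)
7 windows exceed the threshold.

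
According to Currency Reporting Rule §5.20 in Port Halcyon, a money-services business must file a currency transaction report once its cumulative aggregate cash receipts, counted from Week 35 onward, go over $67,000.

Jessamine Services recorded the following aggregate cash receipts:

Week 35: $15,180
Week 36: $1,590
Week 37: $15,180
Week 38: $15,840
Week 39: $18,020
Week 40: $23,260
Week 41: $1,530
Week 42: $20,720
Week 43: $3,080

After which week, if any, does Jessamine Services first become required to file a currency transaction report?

Week 40

Through Week 35: $15,180
Through Week 36: $16,770
Through Week 37: $31,950
Through Week 38: $47,790
Through Week 39: $65,810
Through Week 40: $89,070 ← exceeds threshold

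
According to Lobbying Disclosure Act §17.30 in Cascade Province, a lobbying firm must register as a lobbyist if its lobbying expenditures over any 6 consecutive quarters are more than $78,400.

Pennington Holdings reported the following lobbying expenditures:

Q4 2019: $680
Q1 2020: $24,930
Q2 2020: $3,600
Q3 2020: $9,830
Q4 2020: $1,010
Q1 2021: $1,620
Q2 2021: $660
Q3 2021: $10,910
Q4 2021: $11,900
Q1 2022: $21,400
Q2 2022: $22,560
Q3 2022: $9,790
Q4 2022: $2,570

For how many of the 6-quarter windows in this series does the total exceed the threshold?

1

Q4 2019–Q1 2021: $680 + $24,930 + $3,600 + $9,830 + $1,010 + $1,620 = $41,670 (under)
Q1 2020–Q2 2021: $24,930 + $3,600 + $9,830 + $1,010 + $1,620 + $660 = $41,650 (under)
Q2 2020–Q3 2021: $3,600 + $9,830 + $1,010 + $1,620 + $660 + $10,910 = $27,630 (under)
Q3 2020–Q4 2021: $9,830 + $1,010 + $1,620 + $660 + $10,910 + $11,900 = $35,930 (under)
Q4 2020–Q1 2022: $1,010 + $1,620 + $660 + $10,910 + $11,900 + $21,400 = $47,500 (under)
Q1 2021–Q2 2022: $1,620 + $660 + $10,910 + $11,900 + $21,400 + $22,560 = $69,050 (under)
Q2 2021–Q3 2022: $660 + $10,910 + $11,900 + $21,400 + $22,560 + $9,790 = $77,220 (under)
Q3 2021–Q4 2022: $10,910 + $11,900 + $21,400 + $22,560 + $9,790 + $2,570 = $79,130 (over)
1 window exceeds the threshold.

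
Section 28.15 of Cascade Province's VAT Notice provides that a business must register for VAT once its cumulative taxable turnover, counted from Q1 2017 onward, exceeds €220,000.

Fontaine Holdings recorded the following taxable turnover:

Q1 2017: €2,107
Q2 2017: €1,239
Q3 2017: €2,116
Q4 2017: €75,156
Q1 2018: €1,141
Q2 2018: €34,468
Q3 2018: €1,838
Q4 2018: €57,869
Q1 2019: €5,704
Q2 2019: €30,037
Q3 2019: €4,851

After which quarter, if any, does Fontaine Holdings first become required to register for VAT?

Not triggered

Through Q1 2017: €2,107
Through Q2 2017: €3,346
Through Q3 2017: €5,462
Through Q4 2017: €80,618
Through Q1 2018: €81,759
Through Q2 2018: €116,227
Through Q3 2018: €118,065
Through Q4 2018: €175,934
Through Q1 2019: €181,638
Through Q2 2019: €211,675
Through Q3 2019: €216,526
Final cumulative total €216,526 ≤ €220,000; the threshold is never exceeded.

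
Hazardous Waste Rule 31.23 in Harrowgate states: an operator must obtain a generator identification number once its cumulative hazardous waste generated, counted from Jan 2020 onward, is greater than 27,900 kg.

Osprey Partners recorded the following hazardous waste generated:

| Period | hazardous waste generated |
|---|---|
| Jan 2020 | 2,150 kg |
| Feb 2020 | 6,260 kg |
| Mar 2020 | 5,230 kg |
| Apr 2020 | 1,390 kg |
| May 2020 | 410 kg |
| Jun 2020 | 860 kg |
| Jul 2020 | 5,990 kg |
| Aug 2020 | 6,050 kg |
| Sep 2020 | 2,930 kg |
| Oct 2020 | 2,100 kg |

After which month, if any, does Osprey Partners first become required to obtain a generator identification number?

Aug 2020

Through Jan 2020: 2,150 kg
Through Feb 2020: 8,410 kg
Through Mar 2020: 13,640 kg
Through Apr 2020: 15,030 kg
Through May 2020: 15,440 kg
Through Jun 2020: 16,300 kg
Through Jul 2020: 22,290 kg
Through Aug 2020: 28,340 kg ← exceeds threshold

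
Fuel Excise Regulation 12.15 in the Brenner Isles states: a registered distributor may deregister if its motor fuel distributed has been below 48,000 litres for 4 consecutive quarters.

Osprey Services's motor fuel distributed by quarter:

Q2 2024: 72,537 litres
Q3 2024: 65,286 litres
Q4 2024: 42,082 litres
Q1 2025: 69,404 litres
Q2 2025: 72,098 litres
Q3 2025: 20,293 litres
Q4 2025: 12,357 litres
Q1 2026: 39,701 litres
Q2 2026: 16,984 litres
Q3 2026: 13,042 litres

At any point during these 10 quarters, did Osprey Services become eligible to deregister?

Quarters below 48,000 litres: Q4 2024, Q3 2025, Q4 2025, Q1 2026, Q2 2026, Q3 2026.
Longest run of consecutive quarters below the threshold: 5.
5 ≥ 4, so Osprey Services became eligible.

Yes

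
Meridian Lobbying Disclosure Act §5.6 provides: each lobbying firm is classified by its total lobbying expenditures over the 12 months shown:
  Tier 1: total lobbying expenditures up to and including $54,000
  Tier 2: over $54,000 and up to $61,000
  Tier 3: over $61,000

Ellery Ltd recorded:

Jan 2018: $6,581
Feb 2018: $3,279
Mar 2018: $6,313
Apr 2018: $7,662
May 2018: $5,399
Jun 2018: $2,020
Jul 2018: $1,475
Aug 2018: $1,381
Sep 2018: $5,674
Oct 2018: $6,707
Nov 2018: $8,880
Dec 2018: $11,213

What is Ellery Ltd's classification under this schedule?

Tier 3

Total lobbying expenditures: $6,581 + $3,279 + $6,313 + $7,662 + $5,399 + $2,020 + $1,475 + $1,381 + $5,674 + $6,707 + $8,880 + $11,213 = $66,584.
$66,584 > $61,000, so Tier 3 applies.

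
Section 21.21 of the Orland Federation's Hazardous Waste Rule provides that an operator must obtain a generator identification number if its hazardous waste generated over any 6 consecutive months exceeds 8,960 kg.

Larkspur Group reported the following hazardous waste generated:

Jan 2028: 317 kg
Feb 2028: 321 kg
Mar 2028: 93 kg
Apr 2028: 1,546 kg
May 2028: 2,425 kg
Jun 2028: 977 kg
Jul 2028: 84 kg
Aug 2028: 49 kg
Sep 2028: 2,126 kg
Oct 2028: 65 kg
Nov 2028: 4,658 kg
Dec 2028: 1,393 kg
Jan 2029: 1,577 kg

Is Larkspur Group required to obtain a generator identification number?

Jan 2028–Jun 2028: 317 kg + 321 kg + 93 kg + 1,546 kg + 2,425 kg + 977 kg = 5,679 kg (under)
Feb 2028–Jul 2028: 321 kg + 93 kg + 1,546 kg + 2,425 kg + 977 kg + 84 kg = 5,446 kg (under)
Mar 2028–Aug 2028: 93 kg + 1,546 kg + 2,425 kg + 977 kg + 84 kg + 49 kg = 5,174 kg (under)
Apr 2028–Sep 2028: 1,546 kg + 2,425 kg + 977 kg + 84 kg + 49 kg + 2,126 kg = 7,207 kg (under)
May 2028–Oct 2028: 2,425 kg + 977 kg + 84 kg + 49 kg + 2,126 kg + 65 kg = 5,726 kg (under)
Jun 2028–Nov 2028: 977 kg + 84 kg + 49 kg + 2,126 kg + 65 kg + 4,658 kg = 7,959 kg (under)
Jul 2028–Dec 2028: 84 kg + 49 kg + 2,126 kg + 65 kg + 4,658 kg + 1,393 kg = 8,375 kg (under)
Aug 2028–Jan 2029: 49 kg + 2,126 kg + 65 kg + 4,658 kg + 1,393 kg + 1,577 kg = 9,868 kg (over)
At least one window exceeds 8,960 kg.

Yes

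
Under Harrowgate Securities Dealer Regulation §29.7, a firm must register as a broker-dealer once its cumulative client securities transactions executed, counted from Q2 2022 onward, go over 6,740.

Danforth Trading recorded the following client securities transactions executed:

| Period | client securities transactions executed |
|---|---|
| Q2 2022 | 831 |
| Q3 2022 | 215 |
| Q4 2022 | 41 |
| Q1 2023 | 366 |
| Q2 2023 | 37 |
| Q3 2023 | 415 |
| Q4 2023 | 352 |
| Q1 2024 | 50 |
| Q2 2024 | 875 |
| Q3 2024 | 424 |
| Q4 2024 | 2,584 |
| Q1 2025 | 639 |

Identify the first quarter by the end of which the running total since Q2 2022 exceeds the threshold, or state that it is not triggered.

Through Q2 2022: 831
Through Q3 2022: 1,046
Through Q4 2022: 1,087
Through Q1 2023: 1,453
Through Q2 2023: 1,490
Through Q3 2023: 1,905
Through Q4 2023: 2,257
Through Q1 2024: 2,307
Through Q2 2024: 3,182
Through Q3 2024: 3,606
Through Q4 2024: 6,190
Through Q1 2025: 6,829 ← exceeds threshold

Q1 2025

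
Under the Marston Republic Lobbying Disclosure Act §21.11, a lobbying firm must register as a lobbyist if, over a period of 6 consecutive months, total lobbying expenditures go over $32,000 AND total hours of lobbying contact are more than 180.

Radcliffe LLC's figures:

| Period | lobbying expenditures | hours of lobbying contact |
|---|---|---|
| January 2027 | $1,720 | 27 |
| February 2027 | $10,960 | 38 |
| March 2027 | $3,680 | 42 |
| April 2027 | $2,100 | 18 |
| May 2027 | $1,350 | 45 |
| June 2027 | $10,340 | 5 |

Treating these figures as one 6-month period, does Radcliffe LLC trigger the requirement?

No

Total lobbying expenditures: $1,720 + $10,960 + $3,680 + $2,100 + $1,350 + $10,340 = $30,150 (≤ $32,000).
Total hours of lobbying contact: 27 + 38 + 42 + 18 + 45 + 5 = 175 (≤ 180).
The test is 'and': the rule requires both, and at least one is not exceeded.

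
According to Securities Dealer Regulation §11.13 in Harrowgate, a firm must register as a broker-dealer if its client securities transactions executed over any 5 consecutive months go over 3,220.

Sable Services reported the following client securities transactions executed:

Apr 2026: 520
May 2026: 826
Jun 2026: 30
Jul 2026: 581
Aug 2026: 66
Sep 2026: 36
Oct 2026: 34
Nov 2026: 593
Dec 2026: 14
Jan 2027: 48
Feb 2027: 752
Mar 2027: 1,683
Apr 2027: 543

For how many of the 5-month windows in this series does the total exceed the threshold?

Apr 2026–Aug 2026: 520 + 826 + 30 + 581 + 66 = 2,023 (under)
May 2026–Sep 2026: 826 + 30 + 581 + 66 + 36 = 1,539 (under)
Jun 2026–Oct 2026: 30 + 581 + 66 + 36 + 34 = 747 (under)
Jul 2026–Nov 2026: 581 + 66 + 36 + 34 + 593 = 1,310 (under)
Aug 2026–Dec 2026: 66 + 36 + 34 + 593 + 14 = 743 (under)
Sep 2026–Jan 2027: 36 + 34 + 593 + 14 + 48 = 725 (under)
Oct 2026–Feb 2027: 34 + 593 + 14 + 48 + 752 = 1,441 (under)
Nov 2026–Mar 2027: 593 + 14 + 48 + 752 + 1,683 = 3,090 (under)
Dec 2026–Apr 2027: 14 + 48 + 752 + 1,683 + 543 = 3,040 (under)
0 windows exceed the threshold.

0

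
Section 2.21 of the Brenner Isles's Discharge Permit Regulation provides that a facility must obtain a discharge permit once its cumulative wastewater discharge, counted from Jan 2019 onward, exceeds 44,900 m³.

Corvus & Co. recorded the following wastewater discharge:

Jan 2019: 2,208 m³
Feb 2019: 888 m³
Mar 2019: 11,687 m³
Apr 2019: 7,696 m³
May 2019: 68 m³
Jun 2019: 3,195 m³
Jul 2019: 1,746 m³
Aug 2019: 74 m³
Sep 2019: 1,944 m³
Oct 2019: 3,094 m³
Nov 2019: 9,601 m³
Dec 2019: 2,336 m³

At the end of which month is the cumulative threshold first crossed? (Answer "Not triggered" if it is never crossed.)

Through Jan 2019: 2,208 m³
Through Feb 2019: 3,096 m³
Through Mar 2019: 14,783 m³
Through Apr 2019: 22,479 m³
Through May 2019: 22,547 m³
Through Jun 2019: 25,742 m³
Through Jul 2019: 27,488 m³
Through Aug 2019: 27,562 m³
Through Sep 2019: 29,506 m³
Through Oct 2019: 32,600 m³
Through Nov 2019: 42,201 m³
Through Dec 2019: 44,537 m³
Final cumulative total 44,537 m³ ≤ 44,900 m³; the threshold is never exceeded.

Not triggered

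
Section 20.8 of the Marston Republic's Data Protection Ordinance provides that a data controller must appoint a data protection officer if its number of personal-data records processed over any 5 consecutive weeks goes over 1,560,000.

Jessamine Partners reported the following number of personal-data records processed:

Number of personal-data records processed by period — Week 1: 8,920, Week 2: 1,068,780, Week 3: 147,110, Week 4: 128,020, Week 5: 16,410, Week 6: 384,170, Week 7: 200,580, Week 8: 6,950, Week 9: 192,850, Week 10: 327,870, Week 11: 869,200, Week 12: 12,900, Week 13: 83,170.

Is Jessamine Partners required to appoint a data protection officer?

Week 1–Week 5: 8,920 + 1,068,780 + 147,110 + 128,020 + 16,410 = 1,369,240 (under)
Week 2–Week 6: 1,068,780 + 147,110 + 128,020 + 16,410 + 384,170 = 1,744,490 (over)
Week 3–Week 7: 147,110 + 128,020 + 16,410 + 384,170 + 200,580 = 876,290 (under)
Week 4–Week 8: 128,020 + 16,410 + 384,170 + 200,580 + 6,950 = 736,130 (under)
Week 5–Week 9: 16,410 + 384,170 + 200,580 + 6,950 + 192,850 = 800,960 (under)
Week 6–Week 10: 384,170 + 200,580 + 6,950 + 192,850 + 327,870 = 1,112,420 (under)
Week 7–Week 11: 200,580 + 6,950 + 192,850 + 327,870 + 869,200 = 1,597,450 (over)
Week 8–Week 12: 6,950 + 192,850 + 327,870 + 869,200 + 12,900 = 1,409,770 (under)
Week 9–Week 13: 192,850 + 327,870 + 869,200 + 12,900 + 83,170 = 1,485,990 (under)
At least one window exceeds 1,560,000.

Yes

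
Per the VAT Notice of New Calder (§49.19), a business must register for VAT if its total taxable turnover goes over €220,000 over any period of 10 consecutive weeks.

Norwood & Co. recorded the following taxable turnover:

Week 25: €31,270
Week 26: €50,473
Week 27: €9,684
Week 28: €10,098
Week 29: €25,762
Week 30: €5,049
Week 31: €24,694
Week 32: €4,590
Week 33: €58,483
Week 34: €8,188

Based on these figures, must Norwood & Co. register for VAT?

Yes

Total taxable turnover: €31,270 + €50,473 + €9,684 + €10,098 + €25,762 + €5,049 + €24,694 + €4,590 + €58,483 + €8,188 = €228,291.
€228,291 > €220,000, so the threshold is exceeded.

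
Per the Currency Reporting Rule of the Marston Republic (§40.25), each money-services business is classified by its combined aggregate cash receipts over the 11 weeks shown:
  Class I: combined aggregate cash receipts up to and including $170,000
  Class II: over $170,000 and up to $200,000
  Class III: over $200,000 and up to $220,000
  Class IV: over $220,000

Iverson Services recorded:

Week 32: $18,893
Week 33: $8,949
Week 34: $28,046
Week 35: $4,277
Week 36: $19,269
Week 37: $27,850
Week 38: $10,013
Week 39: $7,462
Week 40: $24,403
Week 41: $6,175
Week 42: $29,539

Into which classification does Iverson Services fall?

Combined aggregate cash receipts: $18,893 + $8,949 + $28,046 + $4,277 + $19,269 + $27,850 + $10,013 + $7,462 + $24,403 + $6,175 + $29,539 = $184,876.
$170,000 < $184,876 ≤ $200,000, so Class II applies.

Class II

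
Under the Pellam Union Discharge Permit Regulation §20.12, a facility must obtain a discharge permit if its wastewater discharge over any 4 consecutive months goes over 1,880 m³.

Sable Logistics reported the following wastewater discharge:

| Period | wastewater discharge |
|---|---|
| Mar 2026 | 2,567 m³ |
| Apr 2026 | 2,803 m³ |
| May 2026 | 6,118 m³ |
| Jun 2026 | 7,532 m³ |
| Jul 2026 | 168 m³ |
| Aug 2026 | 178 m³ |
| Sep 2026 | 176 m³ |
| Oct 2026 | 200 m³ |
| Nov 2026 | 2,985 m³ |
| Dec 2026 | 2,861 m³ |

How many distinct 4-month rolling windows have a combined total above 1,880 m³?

Mar 2026–Jun 2026: 2,567 m³ + 2,803 m³ + 6,118 m³ + 7,532 m³ = 19,020 m³ (over)
Apr 2026–Jul 2026: 2,803 m³ + 6,118 m³ + 7,532 m³ + 168 m³ = 16,621 m³ (over)
May 2026–Aug 2026: 6,118 m³ + 7,532 m³ + 168 m³ + 178 m³ = 13,996 m³ (over)
Jun 2026–Sep 2026: 7,532 m³ + 168 m³ + 178 m³ + 176 m³ = 8,054 m³ (over)
Jul 2026–Oct 2026: 168 m³ + 178 m³ + 176 m³ + 200 m³ = 722 m³ (under)
Aug 2026–Nov 2026: 178 m³ + 176 m³ + 200 m³ + 2,985 m³ = 3,539 m³ (over)
Sep 2026–Dec 2026: 176 m³ + 200 m³ + 2,985 m³ + 2,861 m³ = 6,222 m³ (over)
6 windows exceed the threshold.

6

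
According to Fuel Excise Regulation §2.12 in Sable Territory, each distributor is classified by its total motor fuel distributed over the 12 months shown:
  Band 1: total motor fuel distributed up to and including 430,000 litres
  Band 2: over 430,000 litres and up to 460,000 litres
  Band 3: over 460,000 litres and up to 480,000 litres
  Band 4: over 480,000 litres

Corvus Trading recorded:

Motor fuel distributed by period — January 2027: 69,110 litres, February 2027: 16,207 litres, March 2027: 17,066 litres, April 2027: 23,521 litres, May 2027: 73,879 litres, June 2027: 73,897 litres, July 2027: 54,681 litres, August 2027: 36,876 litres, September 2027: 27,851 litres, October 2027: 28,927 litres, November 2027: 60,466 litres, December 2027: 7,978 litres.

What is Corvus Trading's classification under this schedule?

Total motor fuel distributed: 69,110 litres + 16,207 litres + 17,066 litres + 23,521 litres + 73,879 litres + 73,897 litres + 54,681 litres + 36,876 litres + 27,851 litres + 28,927 litres + 60,466 litres + 7,978 litres = 490,459 litres.
490,459 litres > 480,000 litres, so Band 4 applies.

Band 4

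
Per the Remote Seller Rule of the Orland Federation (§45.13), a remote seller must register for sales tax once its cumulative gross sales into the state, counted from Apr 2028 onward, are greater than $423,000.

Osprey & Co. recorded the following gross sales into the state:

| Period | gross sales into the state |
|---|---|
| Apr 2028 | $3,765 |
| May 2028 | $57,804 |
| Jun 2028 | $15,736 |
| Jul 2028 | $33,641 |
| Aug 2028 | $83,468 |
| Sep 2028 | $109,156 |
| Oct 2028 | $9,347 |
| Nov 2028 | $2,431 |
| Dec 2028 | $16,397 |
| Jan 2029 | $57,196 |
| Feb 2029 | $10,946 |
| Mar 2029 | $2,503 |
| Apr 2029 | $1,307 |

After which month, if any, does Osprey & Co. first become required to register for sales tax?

Through Apr 2028: $3,765
Through May 2028: $61,569
Through Jun 2028: $77,305
Through Jul 2028: $110,946
Through Aug 2028: $194,414
Through Sep 2028: $303,570
Through Oct 2028: $312,917
Through Nov 2028: $315,348
Through Dec 2028: $331,745
Through Jan 2029: $388,941
Through Feb 2029: $399,887
Through Mar 2029: $402,390
Through Apr 2029: $403,697
Final cumulative total $403,697 ≤ $423,000; the threshold is never exceeded.

Not triggered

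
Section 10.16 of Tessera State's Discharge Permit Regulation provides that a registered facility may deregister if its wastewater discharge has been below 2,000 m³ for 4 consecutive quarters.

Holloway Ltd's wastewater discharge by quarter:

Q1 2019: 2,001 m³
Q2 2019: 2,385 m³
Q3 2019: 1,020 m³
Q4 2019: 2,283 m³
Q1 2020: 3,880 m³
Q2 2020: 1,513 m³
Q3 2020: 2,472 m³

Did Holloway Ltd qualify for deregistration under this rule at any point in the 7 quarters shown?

Quarters below 2,000 m³: Q3 2019, Q2 2020.
Longest run of consecutive quarters below the threshold: 1.
1 < 4, so Holloway Ltd never became eligible.

No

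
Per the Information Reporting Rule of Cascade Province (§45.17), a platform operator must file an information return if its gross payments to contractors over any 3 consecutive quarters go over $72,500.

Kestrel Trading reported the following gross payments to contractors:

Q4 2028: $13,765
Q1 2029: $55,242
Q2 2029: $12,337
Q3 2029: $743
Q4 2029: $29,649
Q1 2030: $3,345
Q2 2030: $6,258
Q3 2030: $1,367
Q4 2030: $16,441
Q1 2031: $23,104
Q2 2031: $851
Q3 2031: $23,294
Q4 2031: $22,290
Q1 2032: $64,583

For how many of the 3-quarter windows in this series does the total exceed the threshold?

Q4 2028–Q2 2029: $13,765 + $55,242 + $12,337 = $81,344 (over)
Q1 2029–Q3 2029: $55,242 + $12,337 + $743 = $68,322 (under)
Q2 2029–Q4 2029: $12,337 + $743 + $29,649 = $42,729 (under)
Q3 2029–Q1 2030: $743 + $29,649 + $3,345 = $33,737 (under)
Q4 2029–Q2 2030: $29,649 + $3,345 + $6,258 = $39,252 (under)
Q1 2030–Q3 2030: $3,345 + $6,258 + $1,367 = $10,970 (under)
Q2 2030–Q4 2030: $6,258 + $1,367 + $16,441 = $24,066 (under)
Q3 2030–Q1 2031: $1,367 + $16,441 + $23,104 = $40,912 (under)
Q4 2030–Q2 2031: $16,441 + $23,104 + $851 = $40,396 (under)
Q1 2031–Q3 2031: $23,104 + $851 + $23,294 = $47,249 (under)
Q2 2031–Q4 2031: $851 + $23,294 + $22,290 = $46,435 (under)
Q3 2031–Q1 2032: $23,294 + $22,290 + $64,583 = $110,167 (over)
2 windows exceed the threshold.

2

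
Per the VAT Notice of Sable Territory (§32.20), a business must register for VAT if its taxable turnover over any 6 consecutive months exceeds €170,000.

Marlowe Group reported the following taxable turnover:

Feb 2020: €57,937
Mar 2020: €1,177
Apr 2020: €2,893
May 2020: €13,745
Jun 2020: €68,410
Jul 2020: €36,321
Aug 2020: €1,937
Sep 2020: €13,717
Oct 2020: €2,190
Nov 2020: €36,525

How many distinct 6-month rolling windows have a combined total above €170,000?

Feb 2020–Jul 2020: €57,937 + €1,177 + €2,893 + €13,745 + €68,410 + €36,321 = €180,483 (over)
Mar 2020–Aug 2020: €1,177 + €2,893 + €13,745 + €68,410 + €36,321 + €1,937 = €124,483 (under)
Apr 2020–Sep 2020: €2,893 + €13,745 + €68,410 + €36,321 + €1,937 + €13,717 = €137,023 (under)
May 2020–Oct 2020: €13,745 + €68,410 + €36,321 + €1,937 + €13,717 + €2,190 = €136,320 (under)
Jun 2020–Nov 2020: €68,410 + €36,321 + €1,937 + €13,717 + €2,190 + €36,525 = €159,100 (under)
1 window exceeds the threshold.

1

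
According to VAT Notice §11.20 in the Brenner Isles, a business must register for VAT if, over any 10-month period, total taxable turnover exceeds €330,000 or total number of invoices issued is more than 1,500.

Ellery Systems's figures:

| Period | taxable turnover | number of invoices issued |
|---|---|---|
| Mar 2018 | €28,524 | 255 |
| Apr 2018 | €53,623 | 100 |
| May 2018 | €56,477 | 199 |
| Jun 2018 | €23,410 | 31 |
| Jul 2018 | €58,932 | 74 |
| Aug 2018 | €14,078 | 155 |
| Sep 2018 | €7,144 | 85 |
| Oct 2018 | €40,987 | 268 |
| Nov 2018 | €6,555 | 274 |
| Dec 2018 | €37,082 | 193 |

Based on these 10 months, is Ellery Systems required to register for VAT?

Yes

Total taxable turnover: €28,524 + €53,623 + €56,477 + €23,410 + €58,932 + €14,078 + €7,144 + €40,987 + €6,555 + €37,082 = €326,812 (≤ €330,000).
Total number of invoices issued: 255 + 100 + 199 + 31 + 74 + 155 + 85 + 268 + 274 + 193 = 1,634 (> 1,500).
The test is 'or': at least one threshold is exceeded.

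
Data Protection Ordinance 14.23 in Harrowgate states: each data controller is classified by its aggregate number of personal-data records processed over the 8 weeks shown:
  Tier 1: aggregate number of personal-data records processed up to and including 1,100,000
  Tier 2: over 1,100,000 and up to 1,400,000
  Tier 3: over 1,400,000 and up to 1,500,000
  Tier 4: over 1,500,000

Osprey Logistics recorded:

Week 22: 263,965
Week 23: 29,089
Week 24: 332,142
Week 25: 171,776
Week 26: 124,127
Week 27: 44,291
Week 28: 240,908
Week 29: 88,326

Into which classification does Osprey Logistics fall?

Aggregate number of personal-data records processed: 263,965 + 29,089 + 332,142 + 171,776 + 124,127 + 44,291 + 240,908 + 88,326 = 1,294,624.
1,100,000 < 1,294,624 ≤ 1,400,000, so Tier 2 applies.

Tier 2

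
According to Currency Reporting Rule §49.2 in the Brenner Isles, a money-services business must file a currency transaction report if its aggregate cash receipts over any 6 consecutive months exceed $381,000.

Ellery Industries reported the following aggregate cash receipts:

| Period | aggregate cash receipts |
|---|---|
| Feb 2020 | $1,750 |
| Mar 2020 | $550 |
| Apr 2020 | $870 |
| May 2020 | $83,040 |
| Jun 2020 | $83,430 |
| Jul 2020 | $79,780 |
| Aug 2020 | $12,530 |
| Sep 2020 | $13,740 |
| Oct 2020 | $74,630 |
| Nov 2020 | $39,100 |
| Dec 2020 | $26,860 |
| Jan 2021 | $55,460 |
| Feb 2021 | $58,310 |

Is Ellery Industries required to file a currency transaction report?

Feb 2020–Jul 2020: $1,750 + $550 + $870 + $83,040 + $83,430 + $79,780 = $249,420 (under)
Mar 2020–Aug 2020: $550 + $870 + $83,040 + $83,430 + $79,780 + $12,530 = $260,200 (under)
Apr 2020–Sep 2020: $870 + $83,040 + $83,430 + $79,780 + $12,530 + $13,740 = $273,390 (under)
May 2020–Oct 2020: $83,040 + $83,430 + $79,780 + $12,530 + $13,740 + $74,630 = $347,150 (under)
Jun 2020–Nov 2020: $83,430 + $79,780 + $12,530 + $13,740 + $74,630 + $39,100 = $303,210 (under)
Jul 2020–Dec 2020: $79,780 + $12,530 + $13,740 + $74,630 + $39,100 + $26,860 = $246,640 (under)
Aug 2020–Jan 2021: $12,530 + $13,740 + $74,630 + $39,100 + $26,860 + $55,460 = $222,320 (under)
Sep 2020–Feb 2021: $13,740 + $74,630 + $39,100 + $26,860 + $55,460 + $58,310 = $268,100 (under)
No window exceeds $381,000.

No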